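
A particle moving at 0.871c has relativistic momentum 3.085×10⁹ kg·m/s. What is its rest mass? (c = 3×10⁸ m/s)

γ = 1/√(1 - 0.871²) = 2.0355
v = 0.871 × 3×10⁸ = 2.613×10⁸ m/s
m = p/(γv) = 3.085×10⁹/(2.0355 × 2.613×10⁸) = 5.800 kg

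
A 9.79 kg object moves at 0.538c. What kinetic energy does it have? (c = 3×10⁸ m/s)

γ = 1/√(1 - 0.538²) = 1.18632
γ - 1 = 0.18632
KE = (γ-1)mc² = 0.18632 × 9.79 × (3×10⁸)² = 1.642×10¹⁷ J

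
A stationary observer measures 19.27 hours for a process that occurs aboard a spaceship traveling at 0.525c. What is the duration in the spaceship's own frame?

Dilated time Δt = 19.27 hours
γ = 1/√(1 - 0.525²) = 1.175
Δt₀ = Δt/γ = 19.27/1.175 = 16.40 hours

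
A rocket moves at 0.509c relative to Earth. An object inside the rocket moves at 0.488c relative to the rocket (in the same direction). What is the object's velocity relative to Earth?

u = (u' + v)/(1 + u'v/c²)
Numerator: 0.488 + 0.509 = 0.997
Denominator: 1 + 0.248392 = 1.248392
u = 0.997/1.248392 = 0.7986c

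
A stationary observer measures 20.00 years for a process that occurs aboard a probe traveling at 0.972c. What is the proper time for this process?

Dilated time Δt = 20.00 years
γ = 1/√(1 - 0.972²) = 4.2557
Δt₀ = Δt/γ = 20.00/4.2557 = 4.700 years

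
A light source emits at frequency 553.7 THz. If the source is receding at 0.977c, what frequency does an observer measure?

β = v/c = 0.977
(1-β)/(1+β) = 0.023/1.977 = 0.011634
Doppler factor = √(0.011634) = 0.10786
f_obs = 553.7 × 0.10786 = 59.72 THz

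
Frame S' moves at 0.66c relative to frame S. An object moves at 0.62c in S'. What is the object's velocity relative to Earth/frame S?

u = (u' + v)/(1 + u'v/c²)
Numerator: 0.62 + 0.66 = 1.28
Denominator: 1 + 0.4092 = 1.4092
u = 1.28/1.4092 = 0.9083c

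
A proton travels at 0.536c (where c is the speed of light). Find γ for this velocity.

v/c = 0.536, so (v/c)² = 0.287296
1 - (v/c)² = 0.712704
γ = 1/√(0.712704) = 1.185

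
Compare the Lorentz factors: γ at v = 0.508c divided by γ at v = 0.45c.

γ₁ = 1/√(1 - 0.508²) = 1.161
γ₂ = 1/√(1 - 0.45²) = 1.120
γ₁/γ₂ = 1.161/1.120 = 1.037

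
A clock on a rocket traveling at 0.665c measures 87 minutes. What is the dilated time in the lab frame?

Proper time Δt₀ = 87 minutes
γ = 1/√(1 - 0.665²) = 1.339
Δt = γΔt₀ = 1.339 × 87 = 116.5 minutes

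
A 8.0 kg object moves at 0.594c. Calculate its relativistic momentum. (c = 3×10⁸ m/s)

γ = 1/√(1 - 0.594²) = 1.243
v = 0.594 × 3×10⁸ = 1.782×10⁸ m/s
p = γmv = 1.243 × 8.0 × 1.782×10⁸ = 1.772×10⁹ kg·m/s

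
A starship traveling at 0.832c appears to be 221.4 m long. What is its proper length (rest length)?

Contracted length L = 221.4 m
γ = 1/√(1 - 0.832²) = 1.8025
L₀ = γL = 1.8025 × 221.4 = 399.1 m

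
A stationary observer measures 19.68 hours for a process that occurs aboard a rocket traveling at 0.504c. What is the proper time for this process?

Dilated time Δt = 19.68 hours
γ = 1/√(1 - 0.504²) = 1.1578
Δt₀ = Δt/γ = 19.68/1.1578 = 17.00 hours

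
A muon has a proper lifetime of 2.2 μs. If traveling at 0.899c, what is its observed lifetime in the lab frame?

Proper lifetime τ₀ = 2.2 μs
γ = 1/√(1 - 0.899²) = 2.283
τ = γτ₀ = 2.283 × 2.2 μs = 5.023 μs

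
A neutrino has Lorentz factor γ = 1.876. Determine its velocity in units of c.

From γ = 1/√(1 - v²/c²):
1/γ² = 1/1.876² = 0.2841
v²/c² = 1 - 0.2841 = 0.7159
v/c = √(0.7159) = 0.8461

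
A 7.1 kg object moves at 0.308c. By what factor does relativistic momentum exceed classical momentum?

p_rel = γmv, p_class = mv
Ratio = γ = 1/√(1 - 0.308²) = 1.051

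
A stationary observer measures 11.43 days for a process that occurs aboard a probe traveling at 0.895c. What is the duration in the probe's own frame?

Dilated time Δt = 11.43 days
γ = 1/√(1 - 0.895²) = 2.2418
Δt₀ = Δt/γ = 11.43/2.2418 = 5.099 days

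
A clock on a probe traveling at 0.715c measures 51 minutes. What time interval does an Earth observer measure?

Proper time Δt₀ = 51 minutes
γ = 1/√(1 - 0.715²) = 1.4304
Δt = γΔt₀ = 1.4304 × 51 = 72.95 minutes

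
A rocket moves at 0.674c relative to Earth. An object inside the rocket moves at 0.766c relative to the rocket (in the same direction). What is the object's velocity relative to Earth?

u = (u' + v)/(1 + u'v/c²)
Numerator: 0.766 + 0.674 = 1.44
Denominator: 1 + 0.516284 = 1.516284
u = 1.44/1.516284 = 0.9497c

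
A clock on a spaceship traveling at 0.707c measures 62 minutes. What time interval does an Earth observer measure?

Proper time Δt₀ = 62 minutes
γ = 1/√(1 - 0.707²) = 1.414
Δt = γΔt₀ = 1.414 × 62 = 87.67 minutes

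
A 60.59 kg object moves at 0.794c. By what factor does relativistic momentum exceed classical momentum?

p_rel = γmv, p_class = mv
Ratio = γ = 1/√(1 - 0.794²) = 1.645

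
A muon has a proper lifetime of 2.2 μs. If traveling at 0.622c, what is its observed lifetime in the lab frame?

Proper lifetime τ₀ = 2.2 μs
γ = 1/√(1 - 0.622²) = 1.2771
τ = γτ₀ = 1.2771 × 2.2 μs = 2.810 μs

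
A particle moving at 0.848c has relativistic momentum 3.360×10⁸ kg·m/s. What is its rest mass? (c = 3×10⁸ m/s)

γ = 1/√(1 - 0.848²) = 1.8868
v = 0.848 × 3×10⁸ = 2.544×10⁸ m/s
m = p/(γv) = 3.360×10⁸/(1.8868 × 2.544×10⁸) = 0.7000 kg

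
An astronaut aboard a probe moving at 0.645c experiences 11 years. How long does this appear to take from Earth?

Proper time Δt₀ = 11 years
γ = 1/√(1 - 0.645²) = 1.3086
Δt = γΔt₀ = 1.3086 × 11 = 14.39 years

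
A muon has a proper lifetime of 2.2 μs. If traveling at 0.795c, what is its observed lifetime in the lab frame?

Proper lifetime τ₀ = 2.2 μs
γ = 1/√(1 - 0.795²) = 1.6485
τ = γτ₀ = 1.6485 × 2.2 μs = 3.627 μs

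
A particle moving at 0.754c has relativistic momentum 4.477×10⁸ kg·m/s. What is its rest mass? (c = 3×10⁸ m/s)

γ = 1/√(1 - 0.754²) = 1.522
v = 0.754 × 3×10⁸ = 2.262×10⁸ m/s
m = p/(γv) = 4.477×10⁸/(1.522 × 2.262×10⁸) = 1.300 kg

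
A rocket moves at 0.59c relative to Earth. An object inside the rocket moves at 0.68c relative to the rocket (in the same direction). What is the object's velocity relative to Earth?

u = (u' + v)/(1 + u'v/c²)
Numerator: 0.68 + 0.59 = 1.27
Denominator: 1 + 0.4012 = 1.4012
u = 1.27/1.4012 = 0.9064c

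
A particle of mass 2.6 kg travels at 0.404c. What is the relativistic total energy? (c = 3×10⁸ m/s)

γ = 1/√(1 - 0.404²) = 1.093
mc² = 2.6 × (3×10⁸)² = 2.340×10¹⁷ J
E = γmc² = 1.093 × 2.340×10¹⁷ = 2.558×10¹⁷ J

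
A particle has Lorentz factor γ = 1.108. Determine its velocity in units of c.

From γ = 1/√(1 - v²/c²):
1/γ² = 1/1.108² = 0.8146
v²/c² = 1 - 0.8146 = 0.1854
v/c = √(0.1854) = 0.4306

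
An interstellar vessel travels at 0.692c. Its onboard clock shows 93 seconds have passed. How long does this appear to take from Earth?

Proper time Δt₀ = 93 seconds
γ = 1/√(1 - 0.692²) = 1.385
Δt = γΔt₀ = 1.385 × 93 = 128.8 seconds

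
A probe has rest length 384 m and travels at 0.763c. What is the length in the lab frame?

Proper length L₀ = 384 m
γ = 1/√(1 - 0.763²) = 1.547
L = L₀/γ = 384/1.547 = 248.2 m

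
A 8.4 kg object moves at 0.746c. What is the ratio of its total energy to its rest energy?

E = γmc², E₀ = mc²
E/E₀ = γ = 1/√(1 - 0.746²) = 1.502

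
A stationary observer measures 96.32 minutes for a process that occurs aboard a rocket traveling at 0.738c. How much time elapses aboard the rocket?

Dilated time Δt = 96.32 minutes
γ = 1/√(1 - 0.738²) = 1.4819
Δt₀ = Δt/γ = 96.32/1.4819 = 65.00 minutes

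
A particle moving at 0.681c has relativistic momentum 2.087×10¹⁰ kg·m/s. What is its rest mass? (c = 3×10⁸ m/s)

γ = 1/√(1 - 0.681²) = 1.36559
v = 0.681 × 3×10⁸ = 2.043×10⁸ m/s
m = p/(γv) = 2.087×10¹⁰/(1.36559 × 2.043×10⁸) = 74.81 kg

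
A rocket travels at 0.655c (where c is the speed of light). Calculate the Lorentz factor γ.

v/c = 0.655, so (v/c)² = 0.429025
1 - (v/c)² = 0.570975
γ = 1/√(0.570975) = 1.323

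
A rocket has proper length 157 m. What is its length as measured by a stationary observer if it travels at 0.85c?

Proper length L₀ = 157 m
γ = 1/√(1 - 0.85²) = 1.89832
L = L₀/γ = 157/1.89832 = 82.70 m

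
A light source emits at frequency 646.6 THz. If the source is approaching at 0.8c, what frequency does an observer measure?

β = v/c = 0.8
(1+β)/(1-β) = 1.8/0.2 = 9.000
Doppler factor = √(9.000) = 3.000
f_obs = 646.6 × 3.000 = 1940 THz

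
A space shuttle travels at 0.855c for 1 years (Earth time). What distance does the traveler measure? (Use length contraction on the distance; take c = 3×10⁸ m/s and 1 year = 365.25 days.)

Earth distance: d = v × t = 0.855c × 1 yr = 8.0945×10¹⁵ m
γ = 1.9282
d' = d/γ = 8.0945×10¹⁵/1.9282 = 4.198×10¹⁵ m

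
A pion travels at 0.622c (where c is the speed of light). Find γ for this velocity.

v/c = 0.622, so (v/c)² = 0.386884
1 - (v/c)² = 0.613116
γ = 1/√(0.613116) = 1.277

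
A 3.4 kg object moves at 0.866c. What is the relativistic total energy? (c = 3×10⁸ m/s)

γ = 1/√(1 - 0.866²) = 1.9998
mc² = 3.4 × (3×10⁸)² = 3.060×10¹⁷ J
E = γmc² = 1.9998 × 3.060×10¹⁷ = 6.119×10¹⁷ J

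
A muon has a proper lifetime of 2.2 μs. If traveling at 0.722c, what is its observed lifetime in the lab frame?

Proper lifetime τ₀ = 2.2 μs
γ = 1/√(1 - 0.722²) = 1.4453
τ = γτ₀ = 1.4453 × 2.2 μs = 3.180 μs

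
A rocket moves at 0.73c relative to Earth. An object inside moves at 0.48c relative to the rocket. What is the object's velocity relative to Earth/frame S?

u = (u' + v)/(1 + u'v/c²)
Numerator: 0.48 + 0.73 = 1.21
Denominator: 1 + 0.3504 = 1.3504
u = 1.21/1.3504 = 0.8960c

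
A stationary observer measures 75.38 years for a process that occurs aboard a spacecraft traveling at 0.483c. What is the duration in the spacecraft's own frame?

Dilated time Δt = 75.38 years
γ = 1/√(1 - 0.483²) = 1.14205
Δt₀ = Δt/γ = 75.38/1.14205 = 66.00 years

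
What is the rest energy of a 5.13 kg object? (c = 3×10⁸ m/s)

c² = (3×10⁸)² = 9.000×10¹⁶ m²/s²
E₀ = mc² = 5.13 × 9.000×10¹⁶ = 4.617×10¹⁷ J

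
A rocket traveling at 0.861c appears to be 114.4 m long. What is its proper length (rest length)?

Contracted length L = 114.4 m
γ = 1/√(1 - 0.861²) = 1.966
L₀ = γL = 1.966 × 114.4 = 224.9 m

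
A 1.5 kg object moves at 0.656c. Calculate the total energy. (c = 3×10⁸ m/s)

γ = 1/√(1 - 0.656²) = 1.325
mc² = 1.5 × (3×10⁸)² = 1.350×10¹⁷ J
E = γmc² = 1.325 × 1.350×10¹⁷ = 1.789×10¹⁷ J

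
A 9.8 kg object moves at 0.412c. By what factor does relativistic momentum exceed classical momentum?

p_rel = γmv, p_class = mv
Ratio = γ = 1/√(1 - 0.412²) = 1.097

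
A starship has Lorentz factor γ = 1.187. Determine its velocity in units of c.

From γ = 1/√(1 - v²/c²):
1/γ² = 1/1.187² = 0.7097
v²/c² = 1 - 0.7097 = 0.2903
v/c = √(0.2903) = 0.5388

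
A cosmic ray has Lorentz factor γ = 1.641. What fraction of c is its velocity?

From γ = 1/√(1 - v²/c²):
1/γ² = 1/1.641² = 0.3713
v²/c² = 1 - 0.3713 = 0.6287
v/c = √(0.6287) = 0.7929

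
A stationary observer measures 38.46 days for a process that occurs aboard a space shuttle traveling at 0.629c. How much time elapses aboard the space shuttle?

Dilated time Δt = 38.46 days
γ = 1/√(1 - 0.629²) = 1.2863
Δt₀ = Δt/γ = 38.46/1.2863 = 29.90 days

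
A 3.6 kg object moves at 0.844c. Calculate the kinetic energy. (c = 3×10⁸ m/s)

γ = 1/√(1 - 0.844²) = 1.8645
γ - 1 = 0.8645
KE = (γ-1)mc² = 0.8645 × 3.6 × (3×10⁸)² = 2.801×10¹⁷ J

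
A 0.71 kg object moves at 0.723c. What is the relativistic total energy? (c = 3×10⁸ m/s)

γ = 1/√(1 - 0.723²) = 1.4475
mc² = 0.71 × (3×10⁸)² = 6.390×10¹⁶ J
E = γmc² = 1.4475 × 6.390×10¹⁶ = 9.250×10¹⁶ J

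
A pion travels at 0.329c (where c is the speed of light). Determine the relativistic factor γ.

v/c = 0.329, so (v/c)² = 0.108241
1 - (v/c)² = 0.891759
γ = 1/√(0.891759) = 1.059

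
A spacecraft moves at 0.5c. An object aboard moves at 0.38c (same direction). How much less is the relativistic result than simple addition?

Classical: u' + v = 0.38 + 0.5 = 0.88c
Relativistic: u = (0.38 + 0.5)/(1 + 0.19) = 0.88/1.19 = 0.7395c
Difference: 0.88 - 0.7395 = 0.1405c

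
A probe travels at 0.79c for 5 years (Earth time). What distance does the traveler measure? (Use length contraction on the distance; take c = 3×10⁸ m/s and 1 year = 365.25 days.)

Earth distance: d = v × t = 0.79c × 5 yr = 3.740×10¹⁶ m
γ = 1.631
d' = d/γ = 3.740×10¹⁶/1.631 = 2.293×10¹⁶ m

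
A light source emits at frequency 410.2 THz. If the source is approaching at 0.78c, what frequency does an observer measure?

β = v/c = 0.78
(1+β)/(1-β) = 1.78/0.22 = 8.091
Doppler factor = √(8.091) = 2.844
f_obs = 410.2 × 2.844 = 1167 THz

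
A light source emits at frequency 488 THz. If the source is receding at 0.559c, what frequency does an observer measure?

β = v/c = 0.559
(1-β)/(1+β) = 0.441/1.559 = 0.28287
Doppler factor = √(0.28287) = 0.53186
f_obs = 488 × 0.53186 = 259.5 THz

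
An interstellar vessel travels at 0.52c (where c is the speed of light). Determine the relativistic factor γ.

v/c = 0.52, so (v/c)² = 0.2704
1 - (v/c)² = 0.7296
γ = 1/√(0.7296) = 1.171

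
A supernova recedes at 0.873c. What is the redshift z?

β = 0.873
(1+β)/(1-β) = 1.873/0.127 = 14.748
√(14.748) = 3.840
z = 3.840 - 1 = 2.840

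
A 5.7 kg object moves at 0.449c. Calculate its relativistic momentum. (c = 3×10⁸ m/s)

γ = 1/√(1 - 0.449²) = 1.1192
v = 0.449 × 3×10⁸ = 1.347×10⁸ m/s
p = γmv = 1.1192 × 5.7 × 1.347×10⁸ = 8.593×10⁸ kg·m/s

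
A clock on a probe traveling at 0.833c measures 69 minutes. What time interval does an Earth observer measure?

Proper time Δt₀ = 69 minutes
γ = 1/√(1 - 0.833²) = 1.807
Δt = γΔt₀ = 1.807 × 69 = 124.7 minutes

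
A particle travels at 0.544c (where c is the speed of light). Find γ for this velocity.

v/c = 0.544, so (v/c)² = 0.295936
1 - (v/c)² = 0.704064
γ = 1/√(0.704064) = 1.192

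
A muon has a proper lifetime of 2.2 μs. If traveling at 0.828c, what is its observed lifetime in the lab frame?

Proper lifetime τ₀ = 2.2 μs
γ = 1/√(1 - 0.828²) = 1.783
τ = γτ₀ = 1.783 × 2.2 μs = 3.923 μs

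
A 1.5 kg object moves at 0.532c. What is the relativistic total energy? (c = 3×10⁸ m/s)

γ = 1/√(1 - 0.532²) = 1.181
mc² = 1.5 × (3×10⁸)² = 1.350×10¹⁷ J
E = γmc² = 1.181 × 1.350×10¹⁷ = 1.594×10¹⁷ J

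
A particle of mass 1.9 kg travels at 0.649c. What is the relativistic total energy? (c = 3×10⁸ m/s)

γ = 1/√(1 - 0.649²) = 1.3144
mc² = 1.9 × (3×10⁸)² = 1.710×10¹⁷ J
E = γmc² = 1.3144 × 1.710×10¹⁷ = 2.248×10¹⁷ J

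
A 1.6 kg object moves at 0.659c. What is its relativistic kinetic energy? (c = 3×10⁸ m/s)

γ = 1/√(1 - 0.659²) = 1.3295
γ - 1 = 0.3295
KE = (γ-1)mc² = 0.3295 × 1.6 × (3×10⁸)² = 4.745×10¹⁶ J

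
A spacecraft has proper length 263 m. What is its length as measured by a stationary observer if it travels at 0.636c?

Proper length L₀ = 263 m
γ = 1/√(1 - 0.636²) = 1.29586
L = L₀/γ = 263/1.29586 = 203.0 m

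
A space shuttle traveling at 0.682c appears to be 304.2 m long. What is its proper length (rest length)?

Contracted length L = 304.2 m
γ = 1/√(1 - 0.682²) = 1.3673
L₀ = γL = 1.3673 × 304.2 = 415.9 m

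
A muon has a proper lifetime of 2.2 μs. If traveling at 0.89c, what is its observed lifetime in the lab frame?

Proper lifetime τ₀ = 2.2 μs
γ = 1/√(1 - 0.89²) = 2.193
τ = γτ₀ = 2.193 × 2.2 μs = 4.825 μs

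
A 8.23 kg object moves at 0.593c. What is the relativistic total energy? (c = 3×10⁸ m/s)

γ = 1/√(1 - 0.593²) = 1.242
mc² = 8.23 × (3×10⁸)² = 7.407×10¹⁷ J
E = γmc² = 1.242 × 7.407×10¹⁷ = 9.199×10¹⁷ J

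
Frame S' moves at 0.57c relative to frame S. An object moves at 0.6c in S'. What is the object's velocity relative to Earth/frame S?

u = (u' + v)/(1 + u'v/c²)
Numerator: 0.6 + 0.57 = 1.17
Denominator: 1 + 0.342 = 1.342
u = 1.17/1.342 = 0.8718c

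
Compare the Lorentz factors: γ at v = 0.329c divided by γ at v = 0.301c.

γ₁ = 1/√(1 - 0.329²) = 1.059
γ₂ = 1/√(1 - 0.301²) = 1.049
γ₁/γ₂ = 1.059/1.049 = 1.010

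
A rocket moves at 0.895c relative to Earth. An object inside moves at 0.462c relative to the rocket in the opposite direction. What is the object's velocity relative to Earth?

Object's velocity in rocket frame is u' = -0.462c
u = (u' + v)/(1 + u'v/c²) = (v - 0.462)/(1 - 0.462·v/c²)
Numerator: 0.895 - 0.462 = 0.433
Denominator: 1 - 0.41349 = 0.58651
u = 0.433/0.58651 = 0.7383c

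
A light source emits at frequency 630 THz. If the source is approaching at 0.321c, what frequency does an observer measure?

β = v/c = 0.321
(1+β)/(1-β) = 1.321/0.679 = 1.9455
Doppler factor = √(1.9455) = 1.3948
f_obs = 630 × 1.3948 = 878.7 THz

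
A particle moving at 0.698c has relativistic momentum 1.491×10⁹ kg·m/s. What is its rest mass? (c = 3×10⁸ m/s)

γ = 1/√(1 - 0.698²) = 1.3965
v = 0.698 × 3×10⁸ = 2.094×10⁸ m/s
m = p/(γv) = 1.491×10⁹/(1.3965 × 2.094×10⁸) = 5.099 kg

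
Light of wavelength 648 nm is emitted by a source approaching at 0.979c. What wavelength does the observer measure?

β = 0.979
Wavelength Doppler factor = √(0.021/1.979) = √(0.010611) = 0.10301
λ_obs = 648 × 0.10301 = 66.75 nm (blueshift)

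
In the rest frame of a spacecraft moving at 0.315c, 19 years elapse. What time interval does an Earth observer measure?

Proper time Δt₀ = 19 years
γ = 1/√(1 - 0.315²) = 1.0536
Δt = γΔt₀ = 1.0536 × 19 = 20.02 years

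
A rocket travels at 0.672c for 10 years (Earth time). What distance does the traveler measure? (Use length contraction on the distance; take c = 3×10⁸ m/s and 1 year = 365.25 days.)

Earth distance: d = v × t = 0.672c × 10 yr = 6.36201×10¹⁶ m
γ = 1.35035
d' = d/γ = 6.36201×10¹⁶/1.35035 = 4.711×10¹⁶ m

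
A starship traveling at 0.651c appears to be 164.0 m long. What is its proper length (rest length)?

Contracted length L = 164.0 m
γ = 1/√(1 - 0.651²) = 1.3174
L₀ = γL = 1.3174 × 164.0 = 216.1 m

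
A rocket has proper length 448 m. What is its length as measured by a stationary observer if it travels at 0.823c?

Proper length L₀ = 448 m
γ = 1/√(1 - 0.823²) = 1.760
L = L₀/γ = 448/1.760 = 254.5 m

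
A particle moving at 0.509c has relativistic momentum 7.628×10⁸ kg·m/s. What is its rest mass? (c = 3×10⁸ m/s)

γ = 1/√(1 - 0.509²) = 1.1618
v = 0.509 × 3×10⁸ = 1.527×10⁸ m/s
m = p/(γv) = 7.628×10⁸/(1.1618 × 1.527×10⁸) = 4.300 kg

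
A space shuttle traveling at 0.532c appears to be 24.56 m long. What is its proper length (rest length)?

Contracted length L = 24.56 m
γ = 1/√(1 - 0.532²) = 1.181
L₀ = γL = 1.181 × 24.56 = 29.01 m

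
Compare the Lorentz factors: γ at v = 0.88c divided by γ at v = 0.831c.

γ₁ = 1/√(1 - 0.88²) = 2.105
γ₂ = 1/√(1 - 0.831²) = 1.798
γ₁/γ₂ = 2.105/1.798 = 1.171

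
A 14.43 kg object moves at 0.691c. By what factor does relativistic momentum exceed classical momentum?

p_rel = γmv, p_class = mv
Ratio = γ = 1/√(1 - 0.691²) = 1.383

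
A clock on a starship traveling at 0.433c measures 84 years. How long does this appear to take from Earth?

Proper time Δt₀ = 84 years
γ = 1/√(1 - 0.433²) = 1.1094
Δt = γΔt₀ = 1.1094 × 84 = 93.19 years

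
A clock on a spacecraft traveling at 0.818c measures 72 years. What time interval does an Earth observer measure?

Proper time Δt₀ = 72 years
γ = 1/√(1 - 0.818²) = 1.7385
Δt = γΔt₀ = 1.7385 × 72 = 125.2 years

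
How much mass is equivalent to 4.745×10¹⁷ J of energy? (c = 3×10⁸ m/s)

From E = mc², we get m = E/c²
c² = (3×10⁸)² = 9×10¹⁶ m²/s²
m = 4.745×10¹⁷ / 9×10¹⁶ = 5.272 kg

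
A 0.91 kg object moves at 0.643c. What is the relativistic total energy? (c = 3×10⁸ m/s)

γ = 1/√(1 - 0.643²) = 1.3057
mc² = 0.91 × (3×10⁸)² = 8.190×10¹⁶ J
E = γmc² = 1.3057 × 8.190×10¹⁶ = 1.069×10¹⁷ J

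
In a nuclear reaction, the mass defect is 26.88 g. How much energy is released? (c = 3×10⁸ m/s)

Convert mass defect: Δm = 26.88 g = 0.02688 kg
E = Δm·c² = 0.02688 × (3×10⁸)²
= 0.02688 × 9×10¹⁶ = 2.419×10¹⁵ J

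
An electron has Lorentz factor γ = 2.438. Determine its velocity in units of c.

From γ = 1/√(1 - v²/c²):
1/γ² = 1/2.438² = 0.1682
v²/c² = 1 - 0.1682 = 0.8318
v/c = √(0.8318) = 0.9120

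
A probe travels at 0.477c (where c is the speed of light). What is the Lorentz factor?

v/c = 0.477, so (v/c)² = 0.227529
1 - (v/c)² = 0.772471
γ = 1/√(0.772471) = 1.138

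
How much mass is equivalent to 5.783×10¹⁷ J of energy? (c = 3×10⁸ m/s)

From E = mc², we get m = E/c²
c² = (3×10⁸)² = 9×10¹⁶ m²/s²
m = 5.783×10¹⁷ / 9×10¹⁶ = 6.426 kg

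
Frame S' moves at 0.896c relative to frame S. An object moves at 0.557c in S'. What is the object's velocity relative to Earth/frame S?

u = (u' + v)/(1 + u'v/c²)
Numerator: 0.557 + 0.896 = 1.453
Denominator: 1 + 0.499072 = 1.499072
u = 1.453/1.499072 = 0.9693c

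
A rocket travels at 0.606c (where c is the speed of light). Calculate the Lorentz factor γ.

v/c = 0.606, so (v/c)² = 0.367236
1 - (v/c)² = 0.632764
γ = 1/√(0.632764) = 1.257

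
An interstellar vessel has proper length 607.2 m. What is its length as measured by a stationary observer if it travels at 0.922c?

Proper length L₀ = 607.2 m
γ = 1/√(1 - 0.922²) = 2.583
L = L₀/γ = 607.2/2.583 = 235.1 m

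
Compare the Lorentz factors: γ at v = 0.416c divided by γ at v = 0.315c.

γ₁ = 1/√(1 - 0.416²) = 1.100
γ₂ = 1/√(1 - 0.315²) = 1.054
γ₁/γ₂ = 1.100/1.054 = 1.044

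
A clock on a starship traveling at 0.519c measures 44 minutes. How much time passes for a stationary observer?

Proper time Δt₀ = 44 minutes
γ = 1/√(1 - 0.519²) = 1.170
Δt = γΔt₀ = 1.170 × 44 = 51.48 minutes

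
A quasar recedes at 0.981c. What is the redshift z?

β = 0.981
(1+β)/(1-β) = 1.981/0.019 = 104.26
√(104.26) = 10.211
z = 10.211 - 1 = 9.211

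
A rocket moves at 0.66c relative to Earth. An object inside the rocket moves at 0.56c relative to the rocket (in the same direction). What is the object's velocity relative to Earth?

u = (u' + v)/(1 + u'v/c²)
Numerator: 0.56 + 0.66 = 1.22
Denominator: 1 + 0.3696 = 1.3696
u = 1.22/1.3696 = 0.8908c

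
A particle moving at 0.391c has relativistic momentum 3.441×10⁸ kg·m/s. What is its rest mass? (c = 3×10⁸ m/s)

γ = 1/√(1 - 0.391²) = 1.0865
v = 0.391 × 3×10⁸ = 1.173×10⁸ m/s
m = p/(γv) = 3.441×10⁸/(1.0865 × 1.173×10⁸) = 2.700 kg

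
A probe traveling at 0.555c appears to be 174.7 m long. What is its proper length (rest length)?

Contracted length L = 174.7 m
γ = 1/√(1 - 0.555²) = 1.202
L₀ = γL = 1.202 × 174.7 = 210.0 m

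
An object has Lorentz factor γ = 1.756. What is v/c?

From γ = 1/√(1 - v²/c²):
1/γ² = 1/1.756² = 0.3243
v²/c² = 1 - 0.3243 = 0.6757
v/c = √(0.6757) = 0.8220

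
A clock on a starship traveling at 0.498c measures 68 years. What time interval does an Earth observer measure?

Proper time Δt₀ = 68 years
γ = 1/√(1 - 0.498²) = 1.1532
Δt = γΔt₀ = 1.1532 × 68 = 78.42 years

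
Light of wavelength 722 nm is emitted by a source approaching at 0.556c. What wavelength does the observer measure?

β = 0.556
Wavelength Doppler factor = √(0.444/1.556) = √(0.28535) = 0.5342
λ_obs = 722 × 0.5342 = 385.7 nm (blueshift)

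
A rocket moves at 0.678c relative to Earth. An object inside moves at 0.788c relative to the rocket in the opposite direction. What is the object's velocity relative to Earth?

Object's velocity in rocket frame is u' = -0.788c
u = (u' + v)/(1 + u'v/c²) = (v - 0.788)/(1 - 0.788·v/c²)
Numerator: 0.678 - 0.788 = -0.11
Denominator: 1 - 0.534264 = 0.465736
u = -0.11/0.465736 = -0.2362c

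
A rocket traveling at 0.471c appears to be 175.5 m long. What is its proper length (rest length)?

Contracted length L = 175.5 m
γ = 1/√(1 - 0.471²) = 1.1336
L₀ = γL = 1.1336 × 175.5 = 198.9 m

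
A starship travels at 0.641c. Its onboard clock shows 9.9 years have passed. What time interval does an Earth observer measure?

Proper time Δt₀ = 9.9 years
γ = 1/√(1 - 0.641²) = 1.303
Δt = γΔt₀ = 1.303 × 9.9 = 12.90 years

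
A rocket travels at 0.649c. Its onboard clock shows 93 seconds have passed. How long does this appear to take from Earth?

Proper time Δt₀ = 93 seconds
γ = 1/√(1 - 0.649²) = 1.314
Δt = γΔt₀ = 1.314 × 93 = 122.2 seconds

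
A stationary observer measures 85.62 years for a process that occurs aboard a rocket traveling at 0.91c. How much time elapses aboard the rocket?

Dilated time Δt = 85.62 years
γ = 1/√(1 - 0.91²) = 2.412
Δt₀ = Δt/γ = 85.62/2.412 = 35.50 years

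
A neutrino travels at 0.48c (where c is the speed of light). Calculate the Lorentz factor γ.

v/c = 0.48, so (v/c)² = 0.2304
1 - (v/c)² = 0.7696
γ = 1/√(0.7696) = 1.140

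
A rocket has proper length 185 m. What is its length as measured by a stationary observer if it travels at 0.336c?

Proper length L₀ = 185 m
γ = 1/√(1 - 0.336²) = 1.062
L = L₀/γ = 185/1.062 = 174.2 m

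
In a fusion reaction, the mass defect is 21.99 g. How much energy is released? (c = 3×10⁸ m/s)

Convert mass defect: Δm = 21.99 g = 0.02199 kg
E = Δm·c² = 0.02199 × (3×10⁸)²
= 0.02199 × 9×10¹⁶ = 1.979×10¹⁵ J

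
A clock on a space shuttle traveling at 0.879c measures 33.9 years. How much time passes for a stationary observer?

Proper time Δt₀ = 33.9 years
γ = 1/√(1 - 0.879²) = 2.0972
Δt = γΔt₀ = 2.0972 × 33.9 = 71.10 years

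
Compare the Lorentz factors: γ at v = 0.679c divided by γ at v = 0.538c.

γ₁ = 1/√(1 - 0.679²) = 1.362
γ₂ = 1/√(1 - 0.538²) = 1.186
γ₁/γ₂ = 1.362/1.186 = 1.148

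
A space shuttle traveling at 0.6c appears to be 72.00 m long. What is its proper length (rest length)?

Contracted length L = 72.00 m
γ = 1/√(1 - 0.6²) = 1.250
L₀ = γL = 1.250 × 72.00 = 90.00 m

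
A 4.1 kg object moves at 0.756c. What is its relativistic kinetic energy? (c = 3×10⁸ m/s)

γ = 1/√(1 - 0.756²) = 1.5277
γ - 1 = 0.5277
KE = (γ-1)mc² = 0.5277 × 4.1 × (3×10⁸)² = 1.947×10¹⁷ J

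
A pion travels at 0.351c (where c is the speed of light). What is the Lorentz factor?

v/c = 0.351, so (v/c)² = 0.123201
1 - (v/c)² = 0.876799
γ = 1/√(0.876799) = 1.068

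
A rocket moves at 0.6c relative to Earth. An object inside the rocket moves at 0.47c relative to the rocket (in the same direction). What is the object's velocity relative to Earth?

u = (u' + v)/(1 + u'v/c²)
Numerator: 0.47 + 0.6 = 1.07
Denominator: 1 + 0.282 = 1.282
u = 1.07/1.282 = 0.8346c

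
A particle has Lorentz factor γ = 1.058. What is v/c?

From γ = 1/√(1 - v²/c²):
1/γ² = 1/1.058² = 0.89336
v²/c² = 1 - 0.89336 = 0.10664
v/c = √(0.10664) = 0.3266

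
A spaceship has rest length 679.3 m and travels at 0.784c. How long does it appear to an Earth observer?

Proper length L₀ = 679.3 m
γ = 1/√(1 - 0.784²) = 1.611
L = L₀/γ = 679.3/1.611 = 421.7 m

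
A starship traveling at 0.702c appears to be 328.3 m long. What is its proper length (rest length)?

Contracted length L = 328.3 m
γ = 1/√(1 - 0.702²) = 1.4041
L₀ = γL = 1.4041 × 328.3 = 461.0 m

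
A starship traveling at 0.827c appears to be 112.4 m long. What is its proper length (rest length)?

Contracted length L = 112.4 m
γ = 1/√(1 - 0.827²) = 1.7787
L₀ = γL = 1.7787 × 112.4 = 199.9 m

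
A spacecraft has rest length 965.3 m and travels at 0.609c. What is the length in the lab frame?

Proper length L₀ = 965.3 m
γ = 1/√(1 - 0.609²) = 1.2608
L = L₀/γ = 965.3/1.2608 = 765.6 m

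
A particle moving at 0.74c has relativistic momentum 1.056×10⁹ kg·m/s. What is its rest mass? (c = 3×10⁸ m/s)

γ = 1/√(1 - 0.74²) = 1.487
v = 0.74 × 3×10⁸ = 2.220×10⁸ m/s
m = p/(γv) = 1.056×10⁹/(1.487 × 2.220×10⁸) = 3.199 kg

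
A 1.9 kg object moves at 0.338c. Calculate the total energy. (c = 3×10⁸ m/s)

γ = 1/√(1 - 0.338²) = 1.0625
mc² = 1.9 × (3×10⁸)² = 1.710×10¹⁷ J
E = γmc² = 1.0625 × 1.710×10¹⁷ = 1.817×10¹⁷ J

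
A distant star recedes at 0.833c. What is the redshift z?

β = 0.833
(1+β)/(1-β) = 1.833/0.167 = 10.976
√(10.976) = 3.313
z = 3.313 - 1 = 2.313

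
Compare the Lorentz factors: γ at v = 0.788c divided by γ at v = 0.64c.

γ₁ = 1/√(1 - 0.788²) = 1.624
γ₂ = 1/√(1 - 0.64²) = 1.301
γ₁/γ₂ = 1.624/1.301 = 1.248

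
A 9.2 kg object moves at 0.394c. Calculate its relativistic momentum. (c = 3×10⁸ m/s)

γ = 1/√(1 - 0.394²) = 1.088
v = 0.394 × 3×10⁸ = 1.182×10⁸ m/s
p = γmv = 1.088 × 9.2 × 1.182×10⁸ = 1.183×10⁹ kg·m/s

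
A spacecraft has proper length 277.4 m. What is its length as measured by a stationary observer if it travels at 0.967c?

Proper length L₀ = 277.4 m
γ = 1/√(1 - 0.967²) = 3.92501
L = L₀/γ = 277.4/3.92501 = 70.67 m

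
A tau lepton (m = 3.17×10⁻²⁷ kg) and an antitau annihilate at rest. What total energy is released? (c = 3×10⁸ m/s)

Both particles have the same rest mass, so total mass = 2m
E = 2m·c² = 2 × 3.17×10⁻²⁷ × (3×10⁸)²
= 2 × 3.17×10⁻²⁷ × 9×10¹⁶
= 5.706×10⁻¹⁰ J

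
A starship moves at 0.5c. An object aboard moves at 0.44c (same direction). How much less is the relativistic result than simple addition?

Classical: u' + v = 0.44 + 0.5 = 0.94c
Relativistic: u = (0.44 + 0.5)/(1 + 0.22) = 0.94/1.22 = 0.7705c
Difference: 0.94 - 0.7705 = 0.1695c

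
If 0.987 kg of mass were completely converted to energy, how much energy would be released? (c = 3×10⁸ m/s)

Using E = mc²:
c² = (3×10⁸)² = 9×10¹⁶ m²/s²
E = 0.987 × 9×10¹⁶ = 8.883×10¹⁶ J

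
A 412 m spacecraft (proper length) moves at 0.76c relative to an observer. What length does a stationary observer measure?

Proper length L₀ = 412 m
γ = 1/√(1 - 0.76²) = 1.5386
L = L₀/γ = 412/1.5386 = 267.8 m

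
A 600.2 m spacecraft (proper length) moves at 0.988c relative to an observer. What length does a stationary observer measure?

Proper length L₀ = 600.2 m
γ = 1/√(1 - 0.988²) = 6.4744
L = L₀/γ = 600.2/6.4744 = 92.70 m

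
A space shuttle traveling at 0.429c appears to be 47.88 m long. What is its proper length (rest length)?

Contracted length L = 47.88 m
γ = 1/√(1 - 0.429²) = 1.10705
L₀ = γL = 1.10705 × 47.88 = 53.01 m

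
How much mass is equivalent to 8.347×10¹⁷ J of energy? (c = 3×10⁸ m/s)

From E = mc², we get m = E/c²
c² = (3×10⁸)² = 9×10¹⁶ m²/s²
m = 8.347×10¹⁷ / 9×10¹⁶ = 9.274 kg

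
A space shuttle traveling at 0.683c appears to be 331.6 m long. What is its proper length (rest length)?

Contracted length L = 331.6 m
γ = 1/√(1 - 0.683²) = 1.369
L₀ = γL = 1.369 × 331.6 = 454.0 m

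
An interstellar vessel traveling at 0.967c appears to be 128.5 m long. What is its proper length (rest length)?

Contracted length L = 128.5 m
γ = 1/√(1 - 0.967²) = 3.925
L₀ = γL = 3.925 × 128.5 = 504.4 m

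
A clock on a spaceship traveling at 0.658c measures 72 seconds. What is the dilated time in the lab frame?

Proper time Δt₀ = 72 seconds
γ = 1/√(1 - 0.658²) = 1.328
Δt = γΔt₀ = 1.328 × 72 = 95.62 seconds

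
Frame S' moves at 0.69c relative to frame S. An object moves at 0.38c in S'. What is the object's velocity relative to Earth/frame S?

u = (u' + v)/(1 + u'v/c²)
Numerator: 0.38 + 0.69 = 1.07
Denominator: 1 + 0.2622 = 1.2622
u = 1.07/1.2622 = 0.8477c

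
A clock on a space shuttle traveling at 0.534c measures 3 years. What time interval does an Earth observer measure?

Proper time Δt₀ = 3 years
γ = 1/√(1 - 0.534²) = 1.1828
Δt = γΔt₀ = 1.1828 × 3 = 3.548 years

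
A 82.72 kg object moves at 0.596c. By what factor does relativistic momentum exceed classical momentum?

p_rel = γmv, p_class = mv
Ratio = γ = 1/√(1 - 0.596²) = 1.245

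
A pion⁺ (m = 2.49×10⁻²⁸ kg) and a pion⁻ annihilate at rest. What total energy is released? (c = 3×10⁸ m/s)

Both particles have the same rest mass, so total mass = 2m
E = 2m·c² = 2 × 2.49×10⁻²⁸ × (3×10⁸)²
= 2 × 2.49×10⁻²⁸ × 9×10¹⁶
= 4.482×10⁻¹¹ J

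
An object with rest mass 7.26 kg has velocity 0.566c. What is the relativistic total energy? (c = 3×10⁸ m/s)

γ = 1/√(1 - 0.566²) = 1.213
mc² = 7.26 × (3×10⁸)² = 6.534×10¹⁷ J
E = γmc² = 1.213 × 6.534×10¹⁷ = 7.926×10¹⁷ J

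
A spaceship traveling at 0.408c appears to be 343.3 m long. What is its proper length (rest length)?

Contracted length L = 343.3 m
γ = 1/√(1 - 0.408²) = 1.0953
L₀ = γL = 1.0953 × 343.3 = 376.0 m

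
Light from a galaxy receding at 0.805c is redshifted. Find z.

β = 0.805
(1+β)/(1-β) = 1.805/0.195 = 9.256
√(9.256) = 3.042
z = 3.042 - 1 = 2.042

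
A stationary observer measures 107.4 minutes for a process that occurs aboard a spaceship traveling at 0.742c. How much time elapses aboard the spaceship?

Dilated time Δt = 107.4 minutes
γ = 1/√(1 - 0.742²) = 1.4916
Δt₀ = Δt/γ = 107.4/1.4916 = 72.00 minutes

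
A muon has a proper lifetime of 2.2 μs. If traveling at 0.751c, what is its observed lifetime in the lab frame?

Proper lifetime τ₀ = 2.2 μs
γ = 1/√(1 - 0.751²) = 1.5145
τ = γτ₀ = 1.5145 × 2.2 μs = 3.332 μs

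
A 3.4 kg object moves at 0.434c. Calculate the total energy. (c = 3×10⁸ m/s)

γ = 1/√(1 - 0.434²) = 1.110
mc² = 3.4 × (3×10⁸)² = 3.060×10¹⁷ J
E = γmc² = 1.110 × 3.060×10¹⁷ = 3.397×10¹⁷ J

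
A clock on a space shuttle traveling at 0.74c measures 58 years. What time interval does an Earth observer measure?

Proper time Δt₀ = 58 years
γ = 1/√(1 - 0.74²) = 1.4868
Δt = γΔt₀ = 1.4868 × 58 = 86.23 years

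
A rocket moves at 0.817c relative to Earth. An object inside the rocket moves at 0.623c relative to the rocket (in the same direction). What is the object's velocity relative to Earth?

u = (u' + v)/(1 + u'v/c²)
Numerator: 0.623 + 0.817 = 1.44
Denominator: 1 + 0.508991 = 1.508991
u = 1.44/1.508991 = 0.9543c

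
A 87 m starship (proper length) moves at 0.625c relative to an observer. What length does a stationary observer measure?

Proper length L₀ = 87 m
γ = 1/√(1 - 0.625²) = 1.28103
L = L₀/γ = 87/1.28103 = 67.91 m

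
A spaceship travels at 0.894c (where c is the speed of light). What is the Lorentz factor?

v/c = 0.894, so (v/c)² = 0.799236
1 - (v/c)² = 0.200764
γ = 1/√(0.200764) = 2.232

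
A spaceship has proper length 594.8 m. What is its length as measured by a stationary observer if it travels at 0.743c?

Proper length L₀ = 594.8 m
γ = 1/√(1 - 0.743²) = 1.494
L = L₀/γ = 594.8/1.494 = 398.1 m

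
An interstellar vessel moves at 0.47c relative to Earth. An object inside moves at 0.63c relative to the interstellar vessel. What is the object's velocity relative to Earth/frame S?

u = (u' + v)/(1 + u'v/c²)
Numerator: 0.63 + 0.47 = 1.1
Denominator: 1 + 0.2961 = 1.2961
u = 1.1/1.2961 = 0.8487c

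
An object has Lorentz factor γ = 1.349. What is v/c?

From γ = 1/√(1 - v²/c²):
1/γ² = 1/1.349² = 0.5495
v²/c² = 1 - 0.5495 = 0.4505
v/c = √(0.4505) = 0.6712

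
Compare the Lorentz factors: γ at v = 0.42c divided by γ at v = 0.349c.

γ₁ = 1/√(1 - 0.42²) = 1.102
γ₂ = 1/√(1 - 0.349²) = 1.067
γ₁/γ₂ = 1.102/1.067 = 1.033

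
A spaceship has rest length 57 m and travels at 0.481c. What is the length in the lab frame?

Proper length L₀ = 57 m
γ = 1/√(1 - 0.481²) = 1.1406
L = L₀/γ = 57/1.1406 = 49.97 m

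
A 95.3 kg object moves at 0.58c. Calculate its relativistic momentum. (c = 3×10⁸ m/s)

γ = 1/√(1 - 0.58²) = 1.228
v = 0.58 × 3×10⁸ = 1.740×10⁸ m/s
p = γmv = 1.228 × 95.3 × 1.740×10⁸ = 2.036×10¹⁰ kg·m/s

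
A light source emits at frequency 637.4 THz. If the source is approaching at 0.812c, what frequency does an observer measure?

β = v/c = 0.812
(1+β)/(1-β) = 1.812/0.188 = 9.638
Doppler factor = √(9.638) = 3.105
f_obs = 637.4 × 3.105 = 1979 THz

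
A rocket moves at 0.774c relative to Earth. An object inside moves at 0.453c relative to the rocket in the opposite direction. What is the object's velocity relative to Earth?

Object's velocity in rocket frame is u' = -0.453c
u = (u' + v)/(1 + u'v/c²) = (v - 0.453)/(1 - 0.453·v/c²)
Numerator: 0.774 - 0.453 = 0.321
Denominator: 1 - 0.350622 = 0.649378
u = 0.321/0.649378 = 0.4943c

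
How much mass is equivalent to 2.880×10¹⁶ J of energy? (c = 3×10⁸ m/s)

From E = mc², we get m = E/c²
c² = (3×10⁸)² = 9×10¹⁶ m²/s²
m = 2.880×10¹⁶ / 9×10¹⁶ = 0.3200 kg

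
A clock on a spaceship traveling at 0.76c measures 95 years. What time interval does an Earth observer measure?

Proper time Δt₀ = 95 years
γ = 1/√(1 - 0.76²) = 1.539
Δt = γΔt₀ = 1.539 × 95 = 146.2 years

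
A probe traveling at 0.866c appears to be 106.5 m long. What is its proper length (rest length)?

Contracted length L = 106.5 m
γ = 1/√(1 - 0.866²) = 2.000
L₀ = γL = 2.000 × 106.5 = 213.0 m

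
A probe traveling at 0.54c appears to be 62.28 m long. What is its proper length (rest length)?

Contracted length L = 62.28 m
γ = 1/√(1 - 0.54²) = 1.18812
L₀ = γL = 1.18812 × 62.28 = 74.00 m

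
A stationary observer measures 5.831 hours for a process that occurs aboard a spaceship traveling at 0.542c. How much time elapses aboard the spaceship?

Dilated time Δt = 5.831 hours
γ = 1/√(1 - 0.542²) = 1.190
Δt₀ = Δt/γ = 5.831/1.190 = 4.900 hours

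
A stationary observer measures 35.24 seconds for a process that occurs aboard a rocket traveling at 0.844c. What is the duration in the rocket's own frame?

Dilated time Δt = 35.24 seconds
γ = 1/√(1 - 0.844²) = 1.8645
Δt₀ = Δt/γ = 35.24/1.8645 = 18.90 seconds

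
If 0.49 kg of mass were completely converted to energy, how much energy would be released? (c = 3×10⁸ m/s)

Using E = mc²:
c² = (3×10⁸)² = 9×10¹⁶ m²/s²
E = 0.49 × 9×10¹⁶ = 4.410×10¹⁶ J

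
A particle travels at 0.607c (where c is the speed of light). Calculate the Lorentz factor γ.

v/c = 0.607, so (v/c)² = 0.368449
1 - (v/c)² = 0.631551
γ = 1/√(0.631551) = 1.258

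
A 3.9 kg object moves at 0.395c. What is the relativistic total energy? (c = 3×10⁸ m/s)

γ = 1/√(1 - 0.395²) = 1.0885
mc² = 3.9 × (3×10⁸)² = 3.510×10¹⁷ J
E = γmc² = 1.0885 × 3.510×10¹⁷ = 3.821×10¹⁷ J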